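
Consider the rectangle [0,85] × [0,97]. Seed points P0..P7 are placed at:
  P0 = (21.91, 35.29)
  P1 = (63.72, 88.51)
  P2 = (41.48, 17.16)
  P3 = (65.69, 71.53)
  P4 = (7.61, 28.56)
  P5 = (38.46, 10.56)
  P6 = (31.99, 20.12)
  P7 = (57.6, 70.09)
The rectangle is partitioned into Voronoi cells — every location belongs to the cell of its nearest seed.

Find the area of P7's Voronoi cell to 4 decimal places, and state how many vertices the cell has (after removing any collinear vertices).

1. box [0,85]×[0,97]: [(0, 0) (85, 0) (85, 97) (0, 97)]
2. ⊥bis P7·P0 via (39.755,52.69): [(0, 93.4617) (85, 6.2879) (85, 97) (0, 97)]  |A|=4005.6422
3. ⊥bis P7·P1 via (60.66,79.3): [(0, 93.4617) (85, 6.2879) (85, 71.2131) (7.3865, 97) (0, 97)]  |A|=3004.9358
4. ⊥bis P7·P2 via (49.54,43.625): [(0, 93.4617) (48.1943, 44.0348) (85, 32.8255) (85, 71.2131) (7.3865, 97) (0, 97)]  |A|=2516.5676
5. ⊥bis P7·P3 via (61.645,70.81): [(0, 93.4617) (48.1943, 44.0348) (67.455, 38.1689) (60.1007, 79.4858) (7.3865, 97) (0, 97)]  |A|=1695.8531
6. ⊥bis P7·P4 via (32.605,49.325): [(0, 93.4617) (48.1943, 44.0348) (67.455, 38.1689) (60.1007, 79.4858) (7.3865, 97) (0, 97)]  |A|=1695.8531
7. ⊥bis P7·P5 via (48.03,40.325): [(0, 93.4617) (48.1943, 44.0348) (67.455, 38.1689) (60.1007, 79.4858) (7.3865, 97) (0, 97)]  |A|=1695.8531
8. ⊥bis P7·P6 via (44.795,45.105): [(0, 93.4617) (48.1943, 44.0348) (67.455, 38.1689) (60.1007, 79.4858) (7.3865, 97) (0, 97)]  |A|=1695.8531
9. canonical 6-gon: [(0, 93.4617) (48.1943, 44.0348) (67.455, 38.1689) (60.1007, 79.4858) (7.3865, 97) (0, 97)]
10. shoelace: 1695.8531

Area of P7's cell: 1695.8531 (6 vertices)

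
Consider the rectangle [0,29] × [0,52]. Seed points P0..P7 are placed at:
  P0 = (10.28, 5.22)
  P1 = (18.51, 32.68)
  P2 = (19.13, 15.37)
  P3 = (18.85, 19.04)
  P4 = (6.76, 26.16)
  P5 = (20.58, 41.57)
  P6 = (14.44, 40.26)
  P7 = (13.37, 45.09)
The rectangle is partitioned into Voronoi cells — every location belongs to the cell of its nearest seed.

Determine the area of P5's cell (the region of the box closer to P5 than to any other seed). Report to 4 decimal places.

Area of P5's cell: 166.5162

1. box [0,29]×[0,52]: [(0, 0) (29, 0) (29, 52) (0, 52)]
2. ⊥bis P5·P0 via (15.43,23.395): [(0, 27.7672) (29, 19.5499) (29, 52) (0, 52)]  |A|=821.9029
3. ⊥bis P5·P1 via (19.545,37.125): [(0, 41.676) (29, 34.9234) (29, 52) (0, 52)]  |A|=397.3085
4. ⊥bis P5·P2 via (19.855,28.47): [(0, 41.676) (29, 34.9234) (29, 52) (0, 52)]  |A|=397.3085
5. ⊥bis P5·P3 via (19.715,30.305): [(0, 41.676) (29, 34.9234) (29, 52) (0, 52)]  |A|=397.3085
6. ⊥bis P5·P4 via (13.67,33.865): [(0, 46.1245) (6.6999, 40.1159) (29, 34.9234) (29, 52) (0, 52)]  |A|=382.406
7. ⊥bis P5·P6 via (17.51,40.915): [(18.2545, 37.4255) (29, 34.9234) (29, 52) (15.145, 52)]  |A|=192.7133
8. ⊥bis P5·P7 via (16.975,43.33): [(16.9887, 43.3581) (18.2545, 37.4255) (29, 34.9234) (29, 52) (21.2078, 52)]  |A|=166.5162
9. canonical 5-gon: [(16.9887, 43.3581) (18.2545, 37.4255) (29, 34.9234) (29, 52) (21.2078, 52)]
10. shoelace: 166.5162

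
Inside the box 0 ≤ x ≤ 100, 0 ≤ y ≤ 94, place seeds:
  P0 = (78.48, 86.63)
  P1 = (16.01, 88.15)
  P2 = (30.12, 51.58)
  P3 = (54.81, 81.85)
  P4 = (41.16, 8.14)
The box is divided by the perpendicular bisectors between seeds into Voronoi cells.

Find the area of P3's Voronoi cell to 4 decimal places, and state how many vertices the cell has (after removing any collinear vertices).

1. box [0,100]×[0,94]: [(0, 0) (100, 0) (100, 94) (0, 94)]
2. ⊥bis P3·P0 via (66.645,84.24): [(0, 0) (83.6567, 0) (64.674, 94) (0, 94)]  |A|=6971.5449
3. ⊥bis P3·P1 via (35.41,85): [(21.6085, 0) (83.6567, 0) (64.674, 94) (36.8713, 94)]  |A|=4222.9946
4. ⊥bis P3·P2 via (42.465,66.715): [(33.6134, 73.9349) (75.6502, 39.6472) (64.674, 94) (36.8713, 94)]  |A|=1233.1686
5. ⊥bis P3·P4 via (47.985,44.995): [(33.6134, 73.9349) (75.2939, 39.9378) (75.6031, 39.8805) (64.674, 94) (36.8713, 94)]  |A|=1233.1339
6. canonical 5-gon: [(33.6134, 73.9349) (75.2939, 39.9378) (75.6031, 39.8805) (64.674, 94) (36.8713, 94)]
7. shoelace: 1233.1339

Area of P3's cell: 1233.1339 (5 vertices)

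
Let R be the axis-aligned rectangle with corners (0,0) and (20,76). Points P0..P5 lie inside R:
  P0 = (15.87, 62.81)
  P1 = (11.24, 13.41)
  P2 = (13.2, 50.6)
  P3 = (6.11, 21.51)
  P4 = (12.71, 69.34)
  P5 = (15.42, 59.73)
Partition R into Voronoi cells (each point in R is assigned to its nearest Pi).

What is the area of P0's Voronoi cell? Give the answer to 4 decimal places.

Area of P0's cell: 53.4212

1. box [0,20]×[0,76]: [(0, 0) (20, 0) (20, 76) (0, 76)]
2. ⊥bis P0·P1 via (13.555,38.11): [(0, 39.3804) (20, 37.5059) (20, 76) (0, 76)]  |A|=751.1362
3. ⊥bis P0·P2 via (14.535,56.705): [(0, 59.8834) (20, 55.51) (20, 76) (0, 76)]  |A|=366.0663
4. ⊥bis P0·P3 via (10.99,42.16): [(0, 59.8834) (20, 55.51) (20, 76) (0, 76)]  |A|=366.0663
5. ⊥bis P0·P4 via (14.29,66.075): [(1.03, 59.6582) (20, 55.51) (20, 68.8382)]  |A|=126.4186
6. ⊥bis P0·P5 via (15.645,61.27): [(6.9775, 62.5364) (20, 60.6337) (20, 68.8382)]  |A|=53.4212
7. canonical 3-gon: [(6.9775, 62.5364) (20, 60.6337) (20, 68.8382)]
8. shoelace: 53.4212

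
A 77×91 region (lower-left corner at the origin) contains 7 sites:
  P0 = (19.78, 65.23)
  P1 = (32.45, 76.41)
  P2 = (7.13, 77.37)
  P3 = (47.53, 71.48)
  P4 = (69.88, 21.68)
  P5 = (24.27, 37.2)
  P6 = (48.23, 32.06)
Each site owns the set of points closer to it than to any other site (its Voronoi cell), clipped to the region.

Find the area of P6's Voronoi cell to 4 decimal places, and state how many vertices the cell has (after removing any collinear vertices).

Area of P6's cell: 1257.5077 (4 vertices)

1. box [0,77]×[0,91]: [(0, 0) (77, 0) (77, 91) (0, 91)]
2. ⊥bis P6·P0 via (34.005,48.645): [(0, 19.4788) (0, 0) (77, 0) (77, 85.5219)]  |A|=4042.5288
3. ⊥bis P6·P1 via (40.34,54.235): [(40.6517, 54.3459) (0, 19.4788) (0, 0) (77, 0) (77, 67.2789)]  |A|=3710.9766
4. ⊥bis P6·P2 via (27.68,54.715): [(40.6517, 54.3459) (0, 19.4788) (0, 0) (77, 0) (77, 67.2789)]  |A|=3710.9766
5. ⊥bis P6·P3 via (47.88,51.77): [(37.4321, 51.5845) (0, 19.4788) (0, 0) (77, 0) (77, 52.2871)]  |A|=3385.0133
6. ⊥bis P6·P4 via (59.055,26.87): [(71.1917, 52.184) (37.4321, 51.5845) (0, 19.4788) (0, 0) (46.1723, 0)]  |A|=2428.807
7. ⊥bis P6·P5 via (36.25,34.63): [(71.1917, 52.184) (39.8965, 51.6282) (28.821, 0) (46.1723, 0)]  |A|=1257.5077
8. canonical 4-gon: [(71.1917, 52.184) (39.8965, 51.6282) (28.821, 0) (46.1723, 0)]
9. shoelace: 1257.5077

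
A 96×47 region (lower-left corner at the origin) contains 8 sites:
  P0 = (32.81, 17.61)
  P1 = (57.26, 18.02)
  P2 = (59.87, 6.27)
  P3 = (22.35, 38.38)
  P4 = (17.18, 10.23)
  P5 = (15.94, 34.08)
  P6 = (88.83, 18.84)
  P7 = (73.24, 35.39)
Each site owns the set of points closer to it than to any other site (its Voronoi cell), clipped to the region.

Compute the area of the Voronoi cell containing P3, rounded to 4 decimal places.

Area of P3's cell: 455.8049

1. box [0,96]×[0,47]: [(0, 0) (96, 0) (96, 47) (0, 47)]
2. ⊥bis P3·P0 via (27.58,27.995): [(0, 14.1054) (65.3175, 47) (0, 47)]  |A|=1074.2956
3. ⊥bis P3·P1 via (39.805,28.2): [(0, 14.1054) (44.7195, 36.6267) (50.7694, 47) (0, 47)]  |A|=998.8397
4. ⊥bis P3·P2 via (41.11,22.325): [(0, 14.1054) (44.7195, 36.6267) (50.7694, 47) (0, 47)]  |A|=998.8397
5. ⊥bis P3·P4 via (19.765,24.305): [(0, 27.935) (20.1225, 24.2393) (44.7195, 36.6267) (50.7694, 47) (0, 47)]  |A|=859.6964
6. ⊥bis P3·P5 via (19.145,36.23): [(25.4043, 26.8993) (44.7195, 36.6267) (50.7694, 47) (11.9202, 47)]  |A|=461.2057
7. ⊥bis P3·P6 via (55.59,28.61): [(25.4043, 26.8993) (44.7195, 36.6267) (50.7694, 47) (11.9202, 47)]  |A|=461.2057
8. ⊥bis P3·P7 via (47.795,36.885): [(25.4043, 26.8993) (44.7195, 36.6267) (48.1227, 42.4618) (48.3893, 47) (11.9202, 47)]  |A|=455.8049
9. canonical 5-gon: [(25.4043, 26.8993) (44.7195, 36.6267) (48.1227, 42.4618) (48.3893, 47) (11.9202, 47)]
10. shoelace: 455.8049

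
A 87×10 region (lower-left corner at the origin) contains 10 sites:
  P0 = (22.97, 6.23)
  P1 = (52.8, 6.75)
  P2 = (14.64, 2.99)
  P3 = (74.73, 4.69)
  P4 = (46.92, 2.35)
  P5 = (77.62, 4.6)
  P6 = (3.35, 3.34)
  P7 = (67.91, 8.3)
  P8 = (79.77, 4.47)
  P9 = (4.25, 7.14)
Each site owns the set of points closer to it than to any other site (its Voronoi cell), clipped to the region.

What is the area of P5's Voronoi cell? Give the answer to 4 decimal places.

Area of P5's cell: 25.3706

1. box [0,87]×[0,10]: [(0, 0) (87, 0) (87, 10) (0, 10)]
2. ⊥bis P5·P0 via (50.295,5.415): [(50.1335, 0) (87, 0) (87, 10) (50.4318, 10)]  |A|=367.1738
3. ⊥bis P5·P1 via (65.21,5.675): [(64.7184, 0) (87, 0) (87, 10) (65.5846, 10)]  |A|=218.4847
4. ⊥bis P5·P2 via (46.13,3.795): [(64.7184, 0) (87, 0) (87, 10) (65.5846, 10)]  |A|=218.4847
5. ⊥bis P5·P3 via (76.175,4.645): [(76.0303, 0) (87, 0) (87, 10) (76.3418, 10)]  |A|=108.1394
6. ⊥bis P5·P4 via (62.27,3.475): [(76.0303, 0) (87, 0) (87, 10) (76.3418, 10)]  |A|=108.1394
7. ⊥bis P5·P6 via (40.485,3.97): [(76.0303, 0) (87, 0) (87, 10) (76.3418, 10)]  |A|=108.1394
8. ⊥bis P5·P7 via (72.765,6.45): [(76.0303, 0) (87, 0) (87, 10) (76.3418, 10)]  |A|=108.1394
9. ⊥bis P5·P8 via (78.695,4.535): [(76.0303, 0) (78.4208, 0) (79.0254, 10) (76.3418, 10)]  |A|=25.3706
10. ⊥bis P5·P9 via (40.935,5.87): [(76.0303, 0) (78.4208, 0) (79.0254, 10) (76.3418, 10)]  |A|=25.3706
11. canonical 4-gon: [(76.0303, 0) (78.4208, 0) (79.0254, 10) (76.3418, 10)]
12. shoelace: 25.3706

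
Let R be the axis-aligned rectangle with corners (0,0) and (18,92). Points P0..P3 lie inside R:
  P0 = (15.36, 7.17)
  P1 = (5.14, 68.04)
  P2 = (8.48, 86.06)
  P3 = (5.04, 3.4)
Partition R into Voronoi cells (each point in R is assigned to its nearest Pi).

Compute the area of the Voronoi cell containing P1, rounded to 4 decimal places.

1. box [0,18]×[0,92]: [(0, 0) (18, 0) (18, 92) (0, 92)]
2. ⊥bis P1·P0 via (10.25,37.605): [(0, 35.884) (18, 38.9062) (18, 92) (0, 92)]  |A|=982.8877
3. ⊥bis P1·P2 via (6.81,77.05): [(0, 78.3122) (0, 35.884) (18, 38.9062) (18, 74.9759)]  |A|=706.4812
4. ⊥bis P1·P3 via (5.09,35.72): [(0, 78.3122) (0, 35.884) (18, 38.9062) (18, 74.9759)]  |A|=706.4812
5. canonical 4-gon: [(0, 78.3122) (0, 35.884) (18, 38.9062) (18, 74.9759)]
6. shoelace: 706.4812

Area of P1's cell: 706.4812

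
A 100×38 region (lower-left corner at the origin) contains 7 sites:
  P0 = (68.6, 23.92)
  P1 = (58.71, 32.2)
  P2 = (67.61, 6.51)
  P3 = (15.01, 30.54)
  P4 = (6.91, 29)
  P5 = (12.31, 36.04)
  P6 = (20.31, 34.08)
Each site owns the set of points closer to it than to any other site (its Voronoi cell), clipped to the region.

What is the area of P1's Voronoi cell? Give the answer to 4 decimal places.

Area of P1's cell: 556.8999

1. box [0,100]×[0,38]: [(0, 0) (100, 0) (100, 38) (0, 38)]
2. ⊥bis P1·P0 via (63.655,28.06): [(0, 0) (40.1629, 0) (71.9769, 38) (0, 38)]  |A|=2130.6556
3. ⊥bis P1·P2 via (63.16,19.355): [(0, 0) (7.2915, 0) (53.592, 16.0403) (71.9769, 38) (0, 38)]  |A|=1867.0222
4. ⊥bis P1·P3 via (36.86,31.37): [(37.6521, 10.5181) (53.592, 16.0403) (71.9769, 38) (36.6082, 38)]  |A|=610.2554
5. ⊥bis P1·P4 via (32.81,30.6): [(37.6521, 10.5181) (53.592, 16.0403) (71.9769, 38) (36.6082, 38)]  |A|=610.2554
6. ⊥bis P1·P5 via (35.51,34.12): [(37.6521, 10.5181) (53.592, 16.0403) (71.9769, 38) (36.6082, 38)]  |A|=610.2554
7. ⊥bis P1·P6 via (39.51,33.14): [(38.4154, 10.7825) (53.592, 16.0403) (71.9769, 38) (39.7479, 38)]  |A|=556.8999
8. canonical 4-gon: [(38.4154, 10.7825) (53.592, 16.0403) (71.9769, 38) (39.7479, 38)]
9. shoelace: 556.8999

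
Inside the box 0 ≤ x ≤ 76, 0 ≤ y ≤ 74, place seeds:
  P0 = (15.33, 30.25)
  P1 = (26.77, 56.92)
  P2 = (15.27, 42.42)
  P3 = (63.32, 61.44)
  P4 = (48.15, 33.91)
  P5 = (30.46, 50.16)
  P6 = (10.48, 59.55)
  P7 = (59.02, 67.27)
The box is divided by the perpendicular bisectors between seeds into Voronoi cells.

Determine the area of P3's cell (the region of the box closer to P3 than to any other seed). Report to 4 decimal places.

Area of P3's cell: 580.2159

1. box [0,76]×[0,74]: [(0, 0) (76, 0) (76, 74) (0, 74)]
2. ⊥bis P3·P0 via (39.325,45.845): [(69.1209, 0) (76, 0) (76, 74) (21.0263, 74)]  |A|=2288.5532
3. ⊥bis P3·P1 via (45.045,59.18): [(48.4258, 31.8423) (69.1209, 0) (76, 0) (76, 74) (43.2123, 74)]  |A|=1820.8983
4. ⊥bis P3·P2 via (39.295,51.93): [(48.4258, 31.8423) (69.1209, 0) (76, 0) (76, 74) (43.2123, 74)]  |A|=1820.8983
5. ⊥bis P3·P4 via (55.735,47.675): [(45.7901, 53.155) (76, 36.5083) (76, 74) (43.2123, 74)]  |A|=908.0411
6. ⊥bis P3·P5 via (46.89,55.8): [(44.6594, 62.298) (48.2664, 51.7905) (76, 36.5083) (76, 74) (43.2123, 74)]  |A|=897.4923
7. ⊥bis P3·P6 via (36.9,60.495): [(44.6594, 62.298) (48.2664, 51.7905) (76, 36.5083) (76, 74) (43.2123, 74)]  |A|=897.4923
8. ⊥bis P3·P7 via (61.17,64.355): [(47.4317, 54.2221) (48.2664, 51.7905) (76, 36.5083) (76, 74) (74.2468, 74)]  |A|=580.2159
9. canonical 5-gon: [(47.4317, 54.2221) (48.2664, 51.7905) (76, 36.5083) (76, 74) (74.2468, 74)]
10. shoelace: 580.2159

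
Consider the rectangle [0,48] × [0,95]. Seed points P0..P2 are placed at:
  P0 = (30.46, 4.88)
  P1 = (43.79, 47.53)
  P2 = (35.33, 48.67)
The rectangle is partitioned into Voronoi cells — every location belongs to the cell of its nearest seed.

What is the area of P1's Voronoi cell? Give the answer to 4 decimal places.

1. box [0,48]×[0,95]: [(0, 0) (48, 0) (48, 95) (0, 95)]
2. ⊥bis P1·P0 via (37.125,26.205): [(0, 37.8082) (48, 22.8061) (48, 95) (0, 95)]  |A|=3105.2573
3. ⊥bis P1·P2 via (39.56,48.1): [(36.6304, 26.3596) (48, 22.8061) (48, 95) (45.8799, 95)]  |A|=483.1703
4. canonical 4-gon: [(36.6304, 26.3596) (48, 22.8061) (48, 95) (45.8799, 95)]
5. shoelace: 483.1703

Area of P1's cell: 483.1703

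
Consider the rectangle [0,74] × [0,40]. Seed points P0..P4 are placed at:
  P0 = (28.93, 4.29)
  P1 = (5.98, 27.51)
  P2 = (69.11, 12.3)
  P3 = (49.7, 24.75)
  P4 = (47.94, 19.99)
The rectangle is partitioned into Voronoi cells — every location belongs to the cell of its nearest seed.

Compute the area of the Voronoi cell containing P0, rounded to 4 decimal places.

Area of P0's cell: 603.4282

1. box [0,74]×[0,40]: [(0, 0) (74, 0) (74, 40) (0, 40)]
2. ⊥bis P0·P1 via (17.455,15.9): [(1.3679, 0) (74, 0) (74, 40) (41.8385, 40)]  |A|=2095.8706
3. ⊥bis P0·P2 via (49.02,8.295): [(1.3679, 0) (50.6736, 0) (42.6995, 40) (41.8385, 40)]  |A|=1003.3336
4. ⊥bis P0·P3 via (39.315,14.52): [(27.8423, 26.1665) (1.3679, 0) (50.6736, 0) (49.9265, 3.7477)]  |A|=678.0871
5. ⊥bis P0·P4 via (38.435,12.14): [(27.2964, 25.6269) (1.3679, 0) (48.4612, 0)]  |A|=603.4282
6. canonical 3-gon: [(27.2964, 25.6269) (1.3679, 0) (48.4612, 0)]
7. shoelace: 603.4282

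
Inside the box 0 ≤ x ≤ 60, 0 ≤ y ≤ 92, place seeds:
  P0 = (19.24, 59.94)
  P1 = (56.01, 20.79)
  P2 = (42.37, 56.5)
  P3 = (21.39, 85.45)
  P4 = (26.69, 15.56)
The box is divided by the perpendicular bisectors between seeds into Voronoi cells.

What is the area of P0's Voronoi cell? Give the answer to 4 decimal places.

1. box [0,60]×[0,92]: [(0, 0) (60, 0) (60, 92) (0, 92)]
2. ⊥bis P0·P1 via (37.625,40.365): [(0, 5.0273) (60, 61.3798) (60, 92) (0, 92)]  |A|=3527.7877
3. ⊥bis P0·P2 via (30.805,58.22): [(0, 5.0273) (26.6111, 30.0206) (35.8289, 92) (0, 92)]  |A|=2267.545
4. ⊥bis P0·P3 via (20.315,72.695): [(0, 74.4072) (0, 5.0273) (26.6111, 30.0206) (32.8013, 71.6426)]  |A|=1614.3203
5. ⊥bis P0·P4 via (22.965,37.75): [(0, 74.4072) (0, 33.8949) (27.8834, 38.5756) (32.8013, 71.6426)]  |A|=1113.9276
6. canonical 4-gon: [(0, 74.4072) (0, 33.8949) (27.8834, 38.5756) (32.8013, 71.6426)]
7. shoelace: 1113.9276

Area of P0's cell: 1113.9276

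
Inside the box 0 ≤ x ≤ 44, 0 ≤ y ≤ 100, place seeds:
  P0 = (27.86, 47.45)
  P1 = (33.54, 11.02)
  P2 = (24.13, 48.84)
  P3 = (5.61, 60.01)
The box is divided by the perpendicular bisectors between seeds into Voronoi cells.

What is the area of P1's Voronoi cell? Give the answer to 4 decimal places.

1. box [0,44]×[0,100]: [(0, 0) (44, 0) (44, 100) (0, 100)]
2. ⊥bis P1·P0 via (30.7,29.235): [(0, 24.4484) (0, 0) (44, 0) (44, 31.3087)]  |A|=1226.6556
3. ⊥bis P1·P2 via (28.835,29.93): [(18.2232, 27.2897) (0, 22.7556) (0, 0) (44, 0) (44, 31.3087)]  |A|=1211.2311
4. ⊥bis P1·P3 via (19.575,35.515): [(18.2232, 27.2897) (0, 22.7556) (0, 0) (44, 0) (44, 31.3087)]  |A|=1211.2311
5. canonical 5-gon: [(18.2232, 27.2897) (0, 22.7556) (0, 0) (44, 0) (44, 31.3087)]
6. shoelace: 1211.2311

Area of P1's cell: 1211.2311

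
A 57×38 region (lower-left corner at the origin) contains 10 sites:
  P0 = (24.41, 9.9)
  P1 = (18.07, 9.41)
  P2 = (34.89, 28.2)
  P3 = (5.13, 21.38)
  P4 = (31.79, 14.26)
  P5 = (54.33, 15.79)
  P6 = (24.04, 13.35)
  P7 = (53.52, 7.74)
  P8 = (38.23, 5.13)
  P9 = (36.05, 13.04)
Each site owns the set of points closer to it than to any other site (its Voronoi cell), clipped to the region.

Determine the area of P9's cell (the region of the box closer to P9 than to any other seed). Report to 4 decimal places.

1. box [0,57]×[0,38]: [(0, 0) (57, 0) (57, 38) (0, 38)]
2. ⊥bis P9·P0 via (30.23,11.47): [(33.3241, 0) (57, 0) (57, 38) (23.0733, 38)]  |A|=1094.449
3. ⊥bis P9·P1 via (27.06,11.225): [(33.3241, 0) (57, 0) (57, 38) (23.0733, 38)]  |A|=1094.449
4. ⊥bis P9·P2 via (35.47,20.62): [(27.9176, 20.0421) (33.3241, 0) (57, 0) (57, 22.2674)]  |A|=561.0521
5. ⊥bis P9·P3 via (20.59,17.21): [(27.9176, 20.0421) (33.3241, 0) (57, 0) (57, 22.2674)]  |A|=561.0521
6. ⊥bis P9·P4 via (33.92,13.65): [(35.9261, 20.6549) (31.717, 5.9576) (33.3241, 0) (57, 0) (57, 22.2674)]  |A|=503.4901
7. ⊥bis P9·P5 via (45.19,14.415): [(44.1565, 21.2847) (35.9261, 20.6549) (31.717, 5.9576) (33.3241, 0) (47.3586, 0)]  |A|=257.8874
8. ⊥bis P9·P6 via (30.045,13.195): [(44.1565, 21.2847) (35.9261, 20.6549) (31.717, 5.9576) (33.3241, 0) (47.3586, 0)]  |A|=257.8874
9. ⊥bis P9·P7 via (44.785,10.39): [(45.4605, 12.6167) (44.1565, 21.2847) (35.9261, 20.6549) (31.717, 5.9576) (33.3241, 0) (41.6329, 0)]  |A|=221.768
10. ⊥bis P9·P8 via (37.14,9.085): [(45.0505, 11.2651) (45.4605, 12.6167) (44.1565, 21.2847) (35.9261, 20.6549) (32.2247, 7.7303)]  |A|=120.5144
11. canonical 5-gon: [(45.0505, 11.2651) (45.4605, 12.6167) (44.1565, 21.2847) (35.9261, 20.6549) (32.2247, 7.7303)]
12. shoelace: 120.5144

Area of P9's cell: 120.5144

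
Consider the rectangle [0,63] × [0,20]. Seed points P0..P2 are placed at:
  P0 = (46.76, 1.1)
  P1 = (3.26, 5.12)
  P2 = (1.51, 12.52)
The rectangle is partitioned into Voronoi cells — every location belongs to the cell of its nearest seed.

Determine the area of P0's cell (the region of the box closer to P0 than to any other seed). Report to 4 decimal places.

1. box [0,63]×[0,20]: [(0, 0) (63, 0) (63, 20) (0, 20)]
2. ⊥bis P0·P1 via (25.01,3.11): [(24.7226, 0) (63, 0) (63, 20) (26.5709, 20)]  |A|=747.0654
3. ⊥bis P0·P2 via (24.135,6.81): [(26.055, 14.4176) (24.7226, 0) (63, 0) (63, 20) (27.4638, 20)]  |A|=744.5729
4. canonical 5-gon: [(26.055, 14.4176) (24.7226, 0) (63, 0) (63, 20) (27.4638, 20)]
5. shoelace: 744.5729

Area of P0's cell: 744.5729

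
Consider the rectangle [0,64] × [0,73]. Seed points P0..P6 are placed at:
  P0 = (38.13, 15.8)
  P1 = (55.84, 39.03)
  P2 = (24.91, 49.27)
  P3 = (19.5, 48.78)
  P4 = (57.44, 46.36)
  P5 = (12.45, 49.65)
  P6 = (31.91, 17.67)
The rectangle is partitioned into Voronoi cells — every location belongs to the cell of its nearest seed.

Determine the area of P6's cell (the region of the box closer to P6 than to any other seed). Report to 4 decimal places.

Area of P6's cell: 1024.8064

1. box [0,64]×[0,73]: [(0, 0) (64, 0) (64, 73) (0, 73)]
2. ⊥bis P6·P0 via (35.02,16.735): [(0, 0) (29.9887, 0) (51.9357, 73) (0, 73)]  |A|=2990.2414
3. ⊥bis P6·P1 via (43.875,28.35): [(0, 0) (29.9887, 0) (39.8632, 32.8445) (4.0203, 73) (0, 73)]  |A|=2028.2071
4. ⊥bis P6·P2 via (28.41,33.47): [(0, 27.1766) (0, 0) (29.9887, 0) (39.8632, 32.8445) (37.5063, 35.485)]  |A|=1093.4654
5. ⊥bis P6·P3 via (25.705,33.225): [(23.7082, 32.4285) (0, 22.9711) (0, 0) (29.9887, 0) (39.8632, 32.8445) (37.5063, 35.485)]  |A|=1043.6124
6. ⊥bis P6·P4 via (44.675,32.015): [(23.7082, 32.4285) (0, 22.9711) (0, 0) (29.9887, 0) (39.8632, 32.8445) (37.5063, 35.485)]  |A|=1043.6124
7. ⊥bis P6·P5 via (22.18,33.66): [(23.7082, 32.4285) (13.3958, 28.3148) (0, 20.1634) (0, 0) (29.9887, 0) (39.8632, 32.8445) (37.5063, 35.485)]  |A|=1024.8064
8. canonical 7-gon: [(23.7082, 32.4285) (13.3958, 28.3148) (0, 20.1634) (0, 0) (29.9887, 0) (39.8632, 32.8445) (37.5063, 35.485)]
9. shoelace: 1024.8064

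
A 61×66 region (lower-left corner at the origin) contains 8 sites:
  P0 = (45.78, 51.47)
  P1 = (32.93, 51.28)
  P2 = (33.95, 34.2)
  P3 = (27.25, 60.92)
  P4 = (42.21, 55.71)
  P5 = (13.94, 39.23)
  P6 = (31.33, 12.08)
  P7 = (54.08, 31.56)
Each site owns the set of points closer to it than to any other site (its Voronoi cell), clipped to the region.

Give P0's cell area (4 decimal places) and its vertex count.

1. box [0,61]×[0,66]: [(0, 0) (61, 0) (61, 66) (0, 66)]
2. ⊥bis P0·P1 via (39.355,51.375): [(40.1146, 0) (61, 0) (61, 66) (39.1388, 66)]  |A|=1410.6383
3. ⊥bis P0·P2 via (39.865,42.835): [(39.4773, 43.1005) (61, 28.3575) (61, 66) (39.1388, 66)]  |A|=655.3889
4. ⊥bis P0·P3 via (36.515,56.195): [(39.2057, 61.4711) (39.4773, 43.1005) (61, 28.3575) (61, 66) (41.5154, 66)]  |A|=650.0072
5. ⊥bis P0·P4 via (43.995,53.59): [(39.3797, 49.704) (39.4773, 43.1005) (61, 28.3575) (61, 66) (58.734, 66)]  |A|=495.7266
6. ⊥bis P0·P5 via (29.86,45.35): [(39.3797, 49.704) (39.4773, 43.1005) (61, 28.3575) (61, 66) (58.734, 66)]  |A|=495.7266
7. ⊥bis P0·P6 via (38.555,31.775): [(39.3797, 49.704) (39.4773, 43.1005) (61, 28.3575) (61, 66) (58.734, 66)]  |A|=495.7266
8. ⊥bis P0·P7 via (49.93,41.515): [(39.3797, 49.704) (39.4773, 43.1005) (44.8709, 39.406) (61, 46.1298) (61, 66) (58.734, 66)]  |A|=352.4003
9. canonical 6-gon: [(39.3797, 49.704) (39.4773, 43.1005) (44.8709, 39.406) (61, 46.1298) (61, 66) (58.734, 66)]
10. shoelace: 352.4003

Area of P0's cell: 352.4003 (6 vertices)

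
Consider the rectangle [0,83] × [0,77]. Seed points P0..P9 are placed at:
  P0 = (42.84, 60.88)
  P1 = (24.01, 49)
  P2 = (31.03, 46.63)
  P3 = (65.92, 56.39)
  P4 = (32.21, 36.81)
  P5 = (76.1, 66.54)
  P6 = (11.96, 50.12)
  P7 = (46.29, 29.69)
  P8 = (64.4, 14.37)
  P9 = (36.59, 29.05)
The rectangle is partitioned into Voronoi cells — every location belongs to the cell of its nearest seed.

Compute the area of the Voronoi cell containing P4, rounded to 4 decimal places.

1. box [0,83]×[0,77]: [(0, 0) (83, 0) (83, 77) (0, 77)]
2. ⊥bis P4·P0 via (37.525,48.845): [(0, 65.4171) (0, 0) (83, 0) (83, 28.7619)]  |A|=3908.4307
3. ⊥bis P4·P1 via (28.11,42.905): [(37.172, 49.0009) (0, 23.9959) (0, 0) (83, 0) (83, 28.7619)]  |A|=3138.5751
4. ⊥bis P4·P2 via (31.62,41.72): [(48.9446, 43.8018) (25.2019, 40.9488) (0, 23.9959) (0, 0) (83, 0) (83, 28.7619)]  |A|=3060.0612
5. ⊥bis P4·P3 via (49.065,46.6): [(51.2926, 42.7648) (48.9446, 43.8018) (25.2019, 40.9488) (0, 23.9959) (0, 0) (76.132, 0)]  |A|=2457.2234
6. ⊥bis P4·P5 via (54.155,51.675): [(51.2926, 42.7648) (48.9446, 43.8018) (25.2019, 40.9488) (0, 23.9959) (0, 0) (76.132, 0)]  |A|=2457.2234
7. ⊥bis P4·P6 via (22.085,43.465): [(51.2926, 42.7648) (48.9446, 43.8018) (25.2019, 40.9488) (16.6499, 35.196) (0, 9.8646) (0, 0) (76.132, 0)]  |A|=2339.5809
8. ⊥bis P4·P7 via (39.25,33.25): [(44.3038, 43.2441) (25.2019, 40.9488) (16.6499, 35.196) (0, 9.8646) (0, 0) (22.4361, 0)]  |A|=1032.0201
9. ⊥bis P4·P8 via (48.305,25.59): [(44.3038, 43.2441) (25.2019, 40.9488) (16.6499, 35.196) (0, 9.8646) (0, 0) (22.4361, 0)]  |A|=1032.0201
10. ⊥bis P4·P9 via (34.4,32.93): [(40.9608, 36.6331) (44.3038, 43.2441) (25.2019, 40.9488) (16.6499, 35.196) (3.8129, 15.6657)]  |A|=351.2629
11. canonical 5-gon: [(40.9608, 36.6331) (44.3038, 43.2441) (25.2019, 40.9488) (16.6499, 35.196) (3.8129, 15.6657)]
12. shoelace: 351.2629

Area of P4's cell: 351.2629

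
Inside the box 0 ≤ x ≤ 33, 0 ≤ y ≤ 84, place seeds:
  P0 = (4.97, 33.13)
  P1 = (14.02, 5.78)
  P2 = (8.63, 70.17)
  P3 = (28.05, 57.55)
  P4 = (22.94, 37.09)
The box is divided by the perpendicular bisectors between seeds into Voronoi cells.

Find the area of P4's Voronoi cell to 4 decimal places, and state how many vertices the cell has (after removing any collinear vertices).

Area of P4's cell: 538.2148 (4 vertices)

1. box [0,33]×[0,84]: [(0, 0) (33, 0) (33, 84) (0, 84)]
2. ⊥bis P4·P0 via (13.955,35.11): [(21.6921, 0) (33, 0) (33, 84) (3.1812, 84)]  |A|=1727.3198
3. ⊥bis P4·P1 via (18.48,21.435): [(16.8673, 21.8945) (33, 17.2984) (33, 84) (3.1812, 84)]  |A|=1463.9948
4. ⊥bis P4·P2 via (15.785,53.63): [(10.3883, 51.2954) (16.8673, 21.8945) (33, 17.2984) (33, 61.077)]  |A|=717.2256
5. ⊥bis P4·P3 via (25.495,47.32): [(10.4355, 51.0812) (16.8673, 21.8945) (33, 17.2984) (33, 45.4456)]  |A|=538.2148
6. canonical 4-gon: [(10.4355, 51.0812) (16.8673, 21.8945) (33, 17.2984) (33, 45.4456)]
7. shoelace: 538.2148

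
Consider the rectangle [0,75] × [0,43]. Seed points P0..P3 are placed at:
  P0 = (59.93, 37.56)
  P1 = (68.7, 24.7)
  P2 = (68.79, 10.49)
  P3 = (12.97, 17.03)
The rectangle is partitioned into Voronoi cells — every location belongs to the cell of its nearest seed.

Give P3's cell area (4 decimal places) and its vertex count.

1. box [0,75]×[0,43]: [(0, 0) (75, 0) (75, 43) (0, 43)]
2. ⊥bis P3·P0 via (36.45,27.295): [(0, 0) (48.3828, 0) (29.5841, 43) (0, 43)]  |A|=1676.2888
3. ⊥bis P3·P1 via (40.835,20.865): [(0, 0) (43.7066, 0) (41.5581, 15.6107) (29.5841, 43) (0, 43)]  |A|=1639.7891
4. ⊥bis P3·P2 via (40.88,13.76): [(0, 0) (39.2678, 0) (41.1943, 16.4429) (29.5841, 43) (0, 43)]  |A|=1601.3504
5. canonical 5-gon: [(0, 0) (39.2678, 0) (41.1943, 16.4429) (29.5841, 43) (0, 43)]
6. shoelace: 1601.3504

Area of P3's cell: 1601.3504 (5 vertices)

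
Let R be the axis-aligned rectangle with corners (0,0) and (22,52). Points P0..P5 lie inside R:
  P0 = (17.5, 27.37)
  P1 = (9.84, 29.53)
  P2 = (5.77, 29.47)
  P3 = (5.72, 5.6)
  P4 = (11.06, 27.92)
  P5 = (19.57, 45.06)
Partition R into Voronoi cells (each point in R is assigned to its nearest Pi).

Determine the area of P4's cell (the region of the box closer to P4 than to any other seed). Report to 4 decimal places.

Area of P4's cell: 91.8028

1. box [0,22]×[0,52]: [(0, 0) (22, 0) (22, 52) (0, 52)]
2. ⊥bis P4·P0 via (14.28,27.645): [(0, 0) (11.919, 0) (16.36, 52) (0, 52)]  |A|=735.2546
3. ⊥bis P4·P1 via (10.45,28.725): [(0, 20.8064) (0, 0) (11.919, 0) (14.6436, 31.9028)]  |A|=342.4652
4. ⊥bis P4·P2 via (8.415,28.695): [(7.8455, 26.7514) (0.0072, 0) (11.919, 0) (14.6436, 31.9028)]  |A|=260.7505
5. ⊥bis P4·P3 via (8.39,16.76): [(7.8455, 26.7514) (5.1454, 17.5363) (13.2511, 15.597) (14.6436, 31.9028)]  |A|=91.8028
6. ⊥bis P4·P5 via (15.315,36.49): [(7.8455, 26.7514) (5.1454, 17.5363) (13.2511, 15.597) (14.6436, 31.9028)]  |A|=91.8028
7. canonical 4-gon: [(7.8455, 26.7514) (5.1454, 17.5363) (13.2511, 15.597) (14.6436, 31.9028)]
8. shoelace: 91.8028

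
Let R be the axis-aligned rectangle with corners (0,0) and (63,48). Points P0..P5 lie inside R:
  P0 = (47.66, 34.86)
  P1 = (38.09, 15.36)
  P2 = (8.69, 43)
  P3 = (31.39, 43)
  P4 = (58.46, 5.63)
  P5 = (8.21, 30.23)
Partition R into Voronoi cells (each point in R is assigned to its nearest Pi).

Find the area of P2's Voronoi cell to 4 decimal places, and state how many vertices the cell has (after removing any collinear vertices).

Area of P2's cell: 229.3380 (4 vertices)

1. box [0,63]×[0,48]: [(0, 0) (63, 0) (63, 48) (0, 48)]
2. ⊥bis P2·P0 via (28.175,38.93): [(0, 0) (20.0434, 0) (30.0695, 48) (0, 48)]  |A|=1202.7092
3. ⊥bis P2·P1 via (23.39,29.18): [(0, 4.3006) (26.9235, 32.9385) (30.0695, 48) (0, 48)]  |A|=814.7163
4. ⊥bis P2·P3 via (20.04,43): [(0, 4.3006) (20.04, 25.6167) (20.04, 48) (0, 48)]  |A|=662.1486
5. ⊥bis P2·P4 via (33.575,24.315): [(0, 4.3006) (20.04, 25.6167) (20.04, 48) (0, 48)]  |A|=662.1486
6. ⊥bis P2·P5 via (8.45,36.615): [(0, 36.9326) (20.04, 36.1794) (20.04, 48) (0, 48)]  |A|=229.338
7. canonical 4-gon: [(0, 36.9326) (20.04, 36.1794) (20.04, 48) (0, 48)]
8. shoelace: 229.338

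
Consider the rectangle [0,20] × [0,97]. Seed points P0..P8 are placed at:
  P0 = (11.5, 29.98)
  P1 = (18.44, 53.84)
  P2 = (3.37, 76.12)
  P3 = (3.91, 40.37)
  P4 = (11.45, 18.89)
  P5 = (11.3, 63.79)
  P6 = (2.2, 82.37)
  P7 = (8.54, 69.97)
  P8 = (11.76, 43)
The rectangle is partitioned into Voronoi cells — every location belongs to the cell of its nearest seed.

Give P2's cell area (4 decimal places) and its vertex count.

Area of P2's cell: 87.3542 (3 vertices)

1. box [0,20]×[0,97]: [(0, 0) (20, 0) (20, 97) (0, 97)]
2. ⊥bis P2·P0 via (7.435,53.05): [(0, 51.7399) (20, 55.264) (20, 97) (0, 97)]  |A|=869.9608
3. ⊥bis P2·P1 via (10.905,64.98): [(0, 57.604) (20, 71.1318) (20, 97) (0, 97)]  |A|=652.6427
4. ⊥bis P2·P3 via (3.64,58.245): [(0, 58.19) (0.8863, 58.2034) (20, 71.1318) (20, 97) (0, 97)]  |A|=652.383
5. ⊥bis P2·P4 via (7.41,47.505): [(0, 58.19) (0.8863, 58.2034) (20, 71.1318) (20, 97) (0, 97)]  |A|=652.383
6. ⊥bis P2·P5 via (7.335,69.955): [(0, 65.2375) (20, 78.1005) (20, 97) (0, 97)]  |A|=506.6203
7. ⊥bis P2·P6 via (2.785,79.245): [(0, 78.7236) (0, 65.2375) (20, 78.1005) (20, 82.4676)]  |A|=178.5332
8. ⊥bis P2·P7 via (5.955,73.045): [(16.3512, 81.7846) (0, 78.7236) (0, 68.0389)]  |A|=87.3542
9. ⊥bis P2·P8 via (7.565,59.56): [(16.3512, 81.7846) (0, 78.7236) (0, 68.0389)]  |A|=87.3542
10. canonical 3-gon: [(16.3512, 81.7846) (0, 78.7236) (0, 68.0389)]
11. shoelace: 87.3542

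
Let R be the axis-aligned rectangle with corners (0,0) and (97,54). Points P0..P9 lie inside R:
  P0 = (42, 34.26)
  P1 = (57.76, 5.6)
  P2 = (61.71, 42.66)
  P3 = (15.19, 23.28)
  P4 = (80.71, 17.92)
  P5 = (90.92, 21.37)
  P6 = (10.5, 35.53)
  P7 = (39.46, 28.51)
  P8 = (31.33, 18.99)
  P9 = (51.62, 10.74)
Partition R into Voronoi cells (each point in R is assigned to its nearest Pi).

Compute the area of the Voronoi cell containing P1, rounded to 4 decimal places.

1. box [0,97]×[0,54]: [(0, 0) (97, 0) (97, 54) (0, 54)]
2. ⊥bis P1·P0 via (49.88,19.93): [(13.6367, 0) (97, 0) (97, 45.8411)]  |A|=1910.7305
3. ⊥bis P1·P2 via (59.735,24.13): [(57.8778, 24.3279) (13.6367, 0) (97, 0) (97, 20.1582)]  |A|=1408.3442
4. ⊥bis P1·P3 via (36.475,14.44): [(57.8778, 24.3279) (35.4624, 12.0018) (30.4778, 0) (97, 0) (97, 20.1582)]  |A|=1307.2823
5. ⊥bis P1·P4 via (69.235,11.76): [(62.7681, 23.8067) (57.8778, 24.3279) (35.4624, 12.0018) (30.4778, 0) (75.548, 0)]  |A|=706.9053
6. ⊥bis P1·P5 via (74.34,13.485): [(62.7681, 23.8067) (57.8778, 24.3279) (35.4624, 12.0018) (30.4778, 0) (75.548, 0)]  |A|=706.9053
7. ⊥bis P1·P6 via (34.13,20.565): [(62.7681, 23.8067) (57.8778, 24.3279) (35.4624, 12.0018) (30.4778, 0) (75.548, 0)]  |A|=706.9053
8. ⊥bis P1·P7 via (48.61,17.055): [(62.7681, 23.8067) (57.8778, 24.3279) (57.3556, 24.0408) (32.076, 3.848) (30.4778, 0) (75.548, 0)]  |A|=638.0329
9. ⊥bis P1·P8 via (44.545,12.295): [(62.7681, 23.8067) (57.8778, 24.3279) (57.3556, 24.0408) (45.8325, 14.8364) (38.3161, 0) (75.548, 0)]  |A|=562.2
10. ⊥bis P1·P9 via (54.69,8.17): [(64.7263, 20.1589) (47.8506, 0) (75.548, 0)]  |A|=279.1743
11. canonical 3-gon: [(64.7263, 20.1589) (47.8506, 0) (75.548, 0)]
12. shoelace: 279.1743

Area of P1's cell: 279.1743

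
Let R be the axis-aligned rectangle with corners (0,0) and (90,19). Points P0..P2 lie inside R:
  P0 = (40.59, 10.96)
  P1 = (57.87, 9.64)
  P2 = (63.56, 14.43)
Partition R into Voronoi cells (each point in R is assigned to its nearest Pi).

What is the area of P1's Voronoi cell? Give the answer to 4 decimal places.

Area of P1's cell: 259.9227

1. box [0,90]×[0,19]: [(0, 0) (90, 0) (90, 19) (0, 19)]
2. ⊥bis P1·P0 via (49.23,10.3): [(48.4432, 0) (90, 0) (90, 19) (49.8946, 19)]  |A|=775.7911
3. ⊥bis P1·P2 via (60.715,12.035): [(48.4432, 0) (70.8464, 0) (54.8517, 19) (49.8946, 19)]  |A|=259.9227
4. canonical 4-gon: [(48.4432, 0) (70.8464, 0) (54.8517, 19) (49.8946, 19)]
5. shoelace: 259.9227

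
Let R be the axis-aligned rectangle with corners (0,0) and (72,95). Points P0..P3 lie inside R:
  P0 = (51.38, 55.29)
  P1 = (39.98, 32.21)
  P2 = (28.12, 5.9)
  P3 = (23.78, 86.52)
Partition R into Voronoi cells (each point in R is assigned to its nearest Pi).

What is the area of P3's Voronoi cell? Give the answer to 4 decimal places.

Area of P3's cell: 1731.6755

1. box [0,72]×[0,95]: [(0, 0) (72, 0) (72, 95) (0, 95)]
2. ⊥bis P3·P0 via (37.58,70.905): [(0, 37.6931) (64.844, 95) (0, 95)]  |A|=1858.0052
3. ⊥bis P3·P1 via (31.88,59.365): [(0, 49.8556) (20.7736, 56.0521) (64.844, 95) (0, 95)]  |A|=1731.6755
4. ⊥bis P3·P2 via (25.95,46.21): [(0, 49.8556) (20.7736, 56.0521) (64.844, 95) (0, 95)]  |A|=1731.6755
5. canonical 4-gon: [(0, 49.8556) (20.7736, 56.0521) (64.844, 95) (0, 95)]
6. shoelace: 1731.6755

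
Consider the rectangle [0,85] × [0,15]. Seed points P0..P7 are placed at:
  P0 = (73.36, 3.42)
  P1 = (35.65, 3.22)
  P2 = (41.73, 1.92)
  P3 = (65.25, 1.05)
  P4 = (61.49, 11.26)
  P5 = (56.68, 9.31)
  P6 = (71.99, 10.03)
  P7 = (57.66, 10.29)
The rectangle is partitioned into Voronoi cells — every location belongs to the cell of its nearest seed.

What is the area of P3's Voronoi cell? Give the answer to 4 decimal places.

Area of P3's cell: 64.0401

1. box [0,85]×[0,15]: [(0, 0) (85, 0) (85, 15) (0, 15)]
2. ⊥bis P3·P0 via (69.305,2.235): [(0, 0) (69.9581, 0) (65.5747, 15) (0, 15)]  |A|=1016.496
3. ⊥bis P3·P1 via (50.45,2.135): [(50.2935, 0) (69.9581, 0) (65.5747, 15) (51.3931, 15)]  |A|=253.8463
4. ⊥bis P3·P2 via (53.49,1.485): [(53.4351, 0) (69.9581, 0) (65.5747, 15) (53.9899, 15)]  |A|=210.8086
5. ⊥bis P3·P4 via (63.37,6.155): [(53.5287, 2.5308) (53.4351, 0) (69.9581, 0) (67.6941, 7.7474)]  |A|=81.6861
6. ⊥bis P3·P5 via (60.965,5.18): [(61.0985, 5.3185) (55.9724, 0) (69.9581, 0) (67.6941, 7.7474)]  |A|=65.4906
7. ⊥bis P3·P6 via (68.62,5.54): [(66.3423, 7.2496) (61.0985, 5.3185) (55.9724, 0) (69.9581, 0) (68.2603, 5.81)]  |A|=64.0401
8. ⊥bis P3·P7 via (61.455,5.67): [(66.3423, 7.2496) (61.0985, 5.3185) (55.9724, 0) (69.9581, 0) (68.2603, 5.81)]  |A|=64.0401
9. canonical 5-gon: [(66.3423, 7.2496) (61.0985, 5.3185) (55.9724, 0) (69.9581, 0) (68.2603, 5.81)]
10. shoelace: 64.0401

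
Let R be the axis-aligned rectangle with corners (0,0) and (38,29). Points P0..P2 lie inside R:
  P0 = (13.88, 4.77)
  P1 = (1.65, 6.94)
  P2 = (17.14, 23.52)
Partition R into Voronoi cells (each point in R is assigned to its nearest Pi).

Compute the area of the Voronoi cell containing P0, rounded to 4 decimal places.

Area of P0's cell: 383.9672

1. box [0,38]×[0,29]: [(0, 0) (38, 0) (38, 29) (0, 29)]
2. ⊥bis P0·P1 via (7.765,5.855): [(6.7261, 0) (38, 0) (38, 29) (11.8717, 29)]  |A|=832.3318
3. ⊥bis P0·P2 via (15.51,14.145): [(9.4237, 15.2032) (6.7261, 0) (38, 0) (38, 10.2347)]  |A|=383.9672
4. canonical 4-gon: [(9.4237, 15.2032) (6.7261, 0) (38, 0) (38, 10.2347)]
5. shoelace: 383.9672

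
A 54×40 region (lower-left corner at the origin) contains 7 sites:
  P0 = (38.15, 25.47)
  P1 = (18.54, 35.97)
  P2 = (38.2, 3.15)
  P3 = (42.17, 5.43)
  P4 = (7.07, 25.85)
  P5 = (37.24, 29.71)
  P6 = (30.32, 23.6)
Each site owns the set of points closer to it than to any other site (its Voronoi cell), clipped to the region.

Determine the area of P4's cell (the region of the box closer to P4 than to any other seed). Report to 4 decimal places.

Area of P4's cell: 594.3610

1. box [0,54]×[0,40]: [(0, 0) (54, 0) (54, 40) (0, 40)]
2. ⊥bis P4·P0 via (22.61,25.66): [(0, 0) (22.2963, 0) (22.7853, 40) (0, 40)]  |A|=901.6319
3. ⊥bis P4·P1 via (12.805,30.91): [(0, 0) (22.2963, 0) (22.5393, 19.8772) (4.7849, 40) (0, 40)]  |A|=720.5218
4. ⊥bis P4·P2 via (22.635,14.5): [(0, 0) (12.0616, 0) (22.4708, 14.2748) (22.5393, 19.8772) (4.7849, 40) (0, 40)]  |A|=647.4728
5. ⊥bis P4·P3 via (24.62,15.64): [(0, 0) (12.0616, 0) (22.4708, 14.2748) (22.5393, 19.8772) (4.7849, 40) (0, 40)]  |A|=647.4728
6. ⊥bis P4·P5 via (22.155,27.78): [(0, 0) (12.0616, 0) (22.4708, 14.2748) (22.5393, 19.8772) (4.7849, 40) (0, 40)]  |A|=647.4728
7. ⊥bis P4·P6 via (18.695,24.725): [(0, 0) (12.0616, 0) (16.9512, 6.7054) (18.6522, 24.2828) (4.7849, 40) (0, 40)]  |A|=594.361
8. canonical 6-gon: [(0, 0) (12.0616, 0) (16.9512, 6.7054) (18.6522, 24.2828) (4.7849, 40) (0, 40)]
9. shoelace: 594.361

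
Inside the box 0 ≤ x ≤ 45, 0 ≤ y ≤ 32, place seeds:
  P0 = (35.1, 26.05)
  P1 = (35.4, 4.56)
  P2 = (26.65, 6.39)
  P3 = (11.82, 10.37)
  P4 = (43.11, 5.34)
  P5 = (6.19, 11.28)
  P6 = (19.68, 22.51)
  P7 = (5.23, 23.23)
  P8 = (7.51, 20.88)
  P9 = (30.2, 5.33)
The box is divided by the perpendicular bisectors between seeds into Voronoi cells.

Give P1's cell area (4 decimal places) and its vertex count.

1. box [0,45]×[0,32]: [(0, 0) (45, 0) (45, 32) (0, 32)]
2. ⊥bis P1·P0 via (35.25,15.305): [(0, 14.8129) (0, 0) (45, 0) (45, 15.4411)]  |A|=680.7155
3. ⊥bis P1·P2 via (31.025,5.475): [(33.0745, 15.2746) (29.8799, 0) (45, 0) (45, 15.4411)]  |A|=207.5479
4. ⊥bis P1·P3 via (23.61,7.465): [(33.0745, 15.2746) (29.8799, 0) (45, 0) (45, 15.4411)]  |A|=207.5479
5. ⊥bis P1·P4 via (39.255,4.95): [(38.2032, 15.3462) (33.0745, 15.2746) (29.8799, 0) (39.7558, 0)]  |A|=114.8337
6. ⊥bis P1·P5 via (20.795,7.92): [(38.2032, 15.3462) (33.0745, 15.2746) (29.8799, 0) (39.7558, 0)]  |A|=114.8337
7. ⊥bis P1·P6 via (27.54,13.535): [(38.2032, 15.3462) (33.0745, 15.2746) (29.8799, 0) (39.7558, 0)]  |A|=114.8337
8. ⊥bis P1·P7 via (20.315,13.895): [(38.2032, 15.3462) (33.0745, 15.2746) (29.8799, 0) (39.7558, 0)]  |A|=114.8337
9. ⊥bis P1·P8 via (21.455,12.72): [(38.2032, 15.3462) (33.0745, 15.2746) (29.8799, 0) (39.7558, 0)]  |A|=114.8337
10. ⊥bis P1·P9 via (32.8,4.945): [(38.2032, 15.3462) (34.3322, 15.2922) (32.0678, 0) (39.7558, 0)]  |A|=88.5284
11. canonical 4-gon: [(38.2032, 15.3462) (34.3322, 15.2922) (32.0678, 0) (39.7558, 0)]
12. shoelace: 88.5284

Area of P1's cell: 88.5284 (4 vertices)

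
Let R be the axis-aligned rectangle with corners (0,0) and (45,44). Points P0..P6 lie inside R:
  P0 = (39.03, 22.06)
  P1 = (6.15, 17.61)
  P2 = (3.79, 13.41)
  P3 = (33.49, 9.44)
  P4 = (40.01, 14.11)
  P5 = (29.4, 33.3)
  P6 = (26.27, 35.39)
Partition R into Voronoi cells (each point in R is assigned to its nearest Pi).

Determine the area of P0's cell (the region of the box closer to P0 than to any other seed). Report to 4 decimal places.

1. box [0,45]×[0,44]: [(0, 0) (45, 0) (45, 44) (0, 44)]
2. ⊥bis P0·P1 via (22.59,19.835): [(25.2745, 0) (45, 0) (45, 44) (19.3195, 44)]  |A|=998.9325
3. ⊥bis P0·P2 via (21.41,17.735): [(24.6738, 4.4383) (25.7632, 0) (45, 0) (45, 44) (19.3195, 44)]  |A|=997.8479
4. ⊥bis P0·P3 via (36.26,15.75): [(22.3143, 21.872) (45, 11.9133) (45, 44) (19.3195, 44)]  |A|=648.0844
5. ⊥bis P0·P4 via (39.52,18.085): [(22.3143, 21.872) (32.8218, 17.2593) (45, 18.7605) (45, 44) (19.3195, 44)]  |A|=606.3909
6. ⊥bis P0·P5 via (34.215,27.68): [(25.7008, 20.3853) (32.8218, 17.2593) (45, 18.7605) (45, 36.9202)]  |A|=199.6133
7. ⊥bis P0·P6 via (32.65,28.725): [(25.7008, 20.3853) (32.8218, 17.2593) (45, 18.7605) (45, 36.9202)]  |A|=199.6133
8. canonical 4-gon: [(25.7008, 20.3853) (32.8218, 17.2593) (45, 18.7605) (45, 36.9202)]
9. shoelace: 199.6133

Area of P0's cell: 199.6133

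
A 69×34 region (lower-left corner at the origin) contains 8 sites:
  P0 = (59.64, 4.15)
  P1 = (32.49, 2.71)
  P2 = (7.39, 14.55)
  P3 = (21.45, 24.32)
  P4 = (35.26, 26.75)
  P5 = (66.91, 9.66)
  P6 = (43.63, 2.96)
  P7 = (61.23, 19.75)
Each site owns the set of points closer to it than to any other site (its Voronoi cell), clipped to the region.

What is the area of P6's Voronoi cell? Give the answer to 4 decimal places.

1. box [0,69]×[0,34]: [(0, 0) (69, 0) (69, 34) (0, 34)]
2. ⊥bis P6·P0 via (51.635,3.555): [(0, 0) (51.8992, 0) (49.3721, 34) (0, 34)]  |A|=1721.6122
3. ⊥bis P6·P1 via (38.06,2.835): [(38.1236, 0) (51.8992, 0) (49.3721, 34) (37.3606, 34)]  |A|=438.3803
4. ⊥bis P6·P2 via (25.51,8.755): [(38.1236, 0) (51.8992, 0) (49.3721, 34) (37.3606, 34)]  |A|=438.3803
5. ⊥bis P6·P3 via (32.54,13.64): [(37.6973, 18.9953) (38.1236, 0) (51.8992, 0) (49.5709, 31.3247)]  |A|=331.1579
6. ⊥bis P6·P4 via (39.445,14.855): [(37.8032, 14.2774) (38.1236, 0) (51.8992, 0) (50.5058, 18.7465)]  |A|=220.5184
7. ⊥bis P6·P5 via (55.27,6.31): [(37.8032, 14.2774) (38.1236, 0) (51.8992, 0) (50.5058, 18.7465)]  |A|=220.5184
8. ⊥bis P6·P7 via (52.43,11.355): [(46.6671, 17.3959) (37.8032, 14.2774) (38.1236, 0) (51.8992, 0) (50.9391, 12.9179)]  |A|=209.0385
9. canonical 5-gon: [(46.6671, 17.3959) (37.8032, 14.2774) (38.1236, 0) (51.8992, 0) (50.9391, 12.9179)]
10. shoelace: 209.0385

Area of P6's cell: 209.0385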